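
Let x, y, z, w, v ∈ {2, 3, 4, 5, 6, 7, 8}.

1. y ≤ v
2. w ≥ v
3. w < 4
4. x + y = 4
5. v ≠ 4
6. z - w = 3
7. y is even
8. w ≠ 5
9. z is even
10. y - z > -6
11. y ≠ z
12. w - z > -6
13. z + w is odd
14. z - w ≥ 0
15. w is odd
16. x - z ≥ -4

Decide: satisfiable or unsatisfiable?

Satisfiable

Setting (x, y, z, w, v) = (2, 2, 6, 3, 2) satisfies everything: constraint 4: x + y = 4; constraint 6: z - w = 3, and the others follow.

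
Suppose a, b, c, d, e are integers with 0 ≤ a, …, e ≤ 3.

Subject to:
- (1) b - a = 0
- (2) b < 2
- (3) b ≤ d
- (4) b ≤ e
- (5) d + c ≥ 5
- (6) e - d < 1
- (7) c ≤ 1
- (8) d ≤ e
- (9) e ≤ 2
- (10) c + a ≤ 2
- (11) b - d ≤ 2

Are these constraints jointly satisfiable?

Unsatisfiable

From constraints 8 and 9: d ≤ e ≤ 2. From constraint 7: c ≤ 1. Hence d + c ≤ 3. But constraint 5 requires d + c ≥ 5, and 5 > 3. Contradiction.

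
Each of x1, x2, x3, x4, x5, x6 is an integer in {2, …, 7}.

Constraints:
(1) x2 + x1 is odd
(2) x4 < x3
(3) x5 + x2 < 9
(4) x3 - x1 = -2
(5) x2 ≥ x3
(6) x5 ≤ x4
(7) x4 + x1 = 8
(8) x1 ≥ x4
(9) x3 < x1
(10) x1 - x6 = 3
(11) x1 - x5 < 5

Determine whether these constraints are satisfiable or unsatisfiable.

One satisfying assignment is x1 = 6, x2 = 5, x3 = 4, x4 = 2, x5 = 2, x6 = 3.
For the less obvious constraints — constraint 3: x5 + x2 = 7; constraint 4: x3 - x1 = -2 — and the others hold by inspection.

Satisfiable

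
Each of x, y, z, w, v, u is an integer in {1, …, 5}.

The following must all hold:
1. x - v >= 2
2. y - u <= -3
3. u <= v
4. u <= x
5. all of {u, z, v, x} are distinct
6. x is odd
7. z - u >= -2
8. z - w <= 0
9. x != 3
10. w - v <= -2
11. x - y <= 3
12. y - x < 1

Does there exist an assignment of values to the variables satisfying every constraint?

Unsatisfiable

Constraints 1, 2, 7, 8, 10, and 11 give w − z ≥ 0, z − u ≥ -2, u − y ≥ 3, y − x ≥ -3, x − v ≥ 2, v − w ≥ 2.
Adding all 6 inequalities: the left sides telescope to 0, and the right sides sum to 0 + (-2) + 3 + (-3) + 2 + 2 = 2. So 0 ≥ 2, which is false.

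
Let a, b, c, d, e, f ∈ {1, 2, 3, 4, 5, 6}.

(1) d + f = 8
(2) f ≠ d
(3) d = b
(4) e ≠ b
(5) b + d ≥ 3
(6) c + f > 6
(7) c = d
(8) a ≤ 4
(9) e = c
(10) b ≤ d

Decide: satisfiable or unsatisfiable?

From constraints 3, 7, and 9, e = c = d = b, so e = b. But constraint 4 says e ≠ b. Contradiction.

Unsatisfiable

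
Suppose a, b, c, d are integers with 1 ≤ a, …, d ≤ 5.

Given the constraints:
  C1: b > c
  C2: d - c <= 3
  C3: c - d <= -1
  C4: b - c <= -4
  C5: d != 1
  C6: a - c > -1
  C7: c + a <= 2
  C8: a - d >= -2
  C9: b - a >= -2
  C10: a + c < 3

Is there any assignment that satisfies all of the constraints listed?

Constraints 3, 4, 8, and 9 give b − a ≥ -2, a − d ≥ -2, d − c ≥ 1, c − b ≥ 4.
Adding all 4 inequalities: the left sides telescope to 0, and the right sides sum to (-2) + (-2) + 1 + 4 = 1. So 0 ≥ 1, which is false.

Unsatisfiable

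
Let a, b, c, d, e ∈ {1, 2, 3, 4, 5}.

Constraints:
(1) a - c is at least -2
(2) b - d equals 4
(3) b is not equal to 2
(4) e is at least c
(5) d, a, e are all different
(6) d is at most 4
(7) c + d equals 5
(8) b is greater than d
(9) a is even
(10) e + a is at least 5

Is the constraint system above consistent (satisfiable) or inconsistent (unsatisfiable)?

Satisfiable

Try a = 2, b = 5, c = 4, d = 1, e = 4.
Check constraint 1: a - c = -2; constraint 2: b - d = 4; constraint 7: c + d = 5. The remaining constraints are straightforward to verify.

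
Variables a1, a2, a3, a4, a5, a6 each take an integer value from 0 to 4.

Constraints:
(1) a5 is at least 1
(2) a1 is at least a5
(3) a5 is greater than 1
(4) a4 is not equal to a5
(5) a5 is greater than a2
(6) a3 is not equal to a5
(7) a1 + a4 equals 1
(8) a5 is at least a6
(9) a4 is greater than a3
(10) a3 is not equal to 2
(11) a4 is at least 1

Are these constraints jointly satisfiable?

From constraints 1 and 2: a1 ≥ a5 ≥ 1. From constraint 11: a4 ≥ 1. Hence a1 + a4 ≥ 2. But constraint 7 requires a1 + a4 = 1, and 1 < 2. Contradiction.

Unsatisfiable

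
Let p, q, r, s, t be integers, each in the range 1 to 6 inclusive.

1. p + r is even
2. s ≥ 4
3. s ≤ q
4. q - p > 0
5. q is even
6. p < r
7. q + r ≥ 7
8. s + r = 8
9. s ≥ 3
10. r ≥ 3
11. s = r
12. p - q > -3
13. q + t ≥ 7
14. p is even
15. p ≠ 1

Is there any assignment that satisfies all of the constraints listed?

Satisfiable

The assignment p = 2, q = 4, r = 4, s = 4, t = 4 works:
  constraint 4 holds since q - p = 2.
  constraint 7 holds since q + r = 8.
The rest check out directly.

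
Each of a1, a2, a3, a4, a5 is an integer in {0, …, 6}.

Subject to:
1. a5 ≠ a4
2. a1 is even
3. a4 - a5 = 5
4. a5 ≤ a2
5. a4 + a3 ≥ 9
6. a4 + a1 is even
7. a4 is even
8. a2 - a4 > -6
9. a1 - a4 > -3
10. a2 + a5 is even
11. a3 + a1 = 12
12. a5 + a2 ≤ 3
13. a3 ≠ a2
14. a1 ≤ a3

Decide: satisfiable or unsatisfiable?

Satisfiable

Setting (a1, a2, a3, a4, a5) = (6, 1, 6, 6, 1) satisfies everything: constraint 3: a4 - a5 = 5; constraint 5: a4 + a3 = 12, and the others follow.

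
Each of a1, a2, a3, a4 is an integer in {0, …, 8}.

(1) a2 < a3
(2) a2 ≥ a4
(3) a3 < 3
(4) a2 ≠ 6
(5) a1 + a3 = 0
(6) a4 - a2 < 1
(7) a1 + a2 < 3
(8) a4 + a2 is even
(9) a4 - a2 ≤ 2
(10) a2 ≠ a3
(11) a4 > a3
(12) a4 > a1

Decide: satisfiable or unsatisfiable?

Unsatisfiable

Constraints 1, 2, and 11 give a3 < a4, a4 ≤ a2, a2 < a3. Chaining: a3 < a4 ≤ a2 < a3, which forces a3 < a3 — impossible.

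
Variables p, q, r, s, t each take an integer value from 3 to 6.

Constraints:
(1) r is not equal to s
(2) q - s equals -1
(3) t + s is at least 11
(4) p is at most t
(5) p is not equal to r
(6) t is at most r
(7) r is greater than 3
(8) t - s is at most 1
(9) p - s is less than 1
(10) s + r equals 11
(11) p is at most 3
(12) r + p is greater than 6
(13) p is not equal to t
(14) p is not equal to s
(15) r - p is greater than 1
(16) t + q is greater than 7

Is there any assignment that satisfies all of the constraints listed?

The assignment p = 3, q = 4, r = 6, s = 5, t = 6 works:
  constraint 2 holds since q - s = -1.
  constraint 3 holds since t + s = 11.
The rest check out directly.

Satisfiable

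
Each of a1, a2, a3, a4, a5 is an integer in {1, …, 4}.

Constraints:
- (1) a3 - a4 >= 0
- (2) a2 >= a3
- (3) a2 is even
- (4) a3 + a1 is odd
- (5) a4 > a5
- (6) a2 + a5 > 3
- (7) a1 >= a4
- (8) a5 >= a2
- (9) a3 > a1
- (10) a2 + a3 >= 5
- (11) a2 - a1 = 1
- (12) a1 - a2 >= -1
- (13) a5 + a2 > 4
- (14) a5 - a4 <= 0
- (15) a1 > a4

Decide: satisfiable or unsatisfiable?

Unsatisfiable

Constraints 2, 5, 8, 9, and 15 give a3 ≤ a2, a2 ≤ a5, a5 < a4, a4 < a1, a1 < a3. Chaining: a3 ≤ a2 ≤ a5 < a4 < a1 < a3, which forces a3 < a3 — impossible.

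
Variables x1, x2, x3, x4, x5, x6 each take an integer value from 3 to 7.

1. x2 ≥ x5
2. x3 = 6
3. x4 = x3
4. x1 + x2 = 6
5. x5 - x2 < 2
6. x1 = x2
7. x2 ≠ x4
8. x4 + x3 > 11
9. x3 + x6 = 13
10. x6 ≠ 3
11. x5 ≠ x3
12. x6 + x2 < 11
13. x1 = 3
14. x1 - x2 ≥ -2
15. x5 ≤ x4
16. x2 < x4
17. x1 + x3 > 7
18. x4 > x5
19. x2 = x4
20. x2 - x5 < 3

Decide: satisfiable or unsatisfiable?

Constraint 13 fixes x1 = 3 and constraint 2 fixes x3 = 6. Constraints 3, 6, and 19 give x1 = x2 = x4 = x3, so x1 = x3. But 3 ≠ 6 — contradiction.

Unsatisfiable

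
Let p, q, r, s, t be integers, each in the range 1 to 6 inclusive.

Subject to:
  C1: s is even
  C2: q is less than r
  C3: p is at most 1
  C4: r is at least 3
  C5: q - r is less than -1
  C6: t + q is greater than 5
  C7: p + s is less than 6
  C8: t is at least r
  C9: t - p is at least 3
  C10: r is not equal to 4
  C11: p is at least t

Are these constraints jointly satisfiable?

From constraints 4 and 8: t ≥ r and r ≥ 3, so t ≥ 3. From constraints 3 and 11: t ≤ p and p ≤ 1, so t ≤ 1. But 1 < 3, so no value of t works.

Unsatisfiable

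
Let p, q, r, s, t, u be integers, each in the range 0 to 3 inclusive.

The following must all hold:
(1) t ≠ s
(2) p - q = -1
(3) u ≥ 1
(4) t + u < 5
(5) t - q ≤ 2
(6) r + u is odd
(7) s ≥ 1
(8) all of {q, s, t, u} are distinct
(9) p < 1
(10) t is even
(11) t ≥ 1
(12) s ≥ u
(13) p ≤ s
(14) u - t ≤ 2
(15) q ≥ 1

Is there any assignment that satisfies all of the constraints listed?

Unsatisfiable

Constraints 3, 7, 11, and 15 confine each of q, s, t, u to the 3 values {1, …, 3} (the domain already gives each ≤ 3).
Constraint 8 requires all 4 of them to be distinct, but only 3 values are available — impossible by the pigeonhole principle.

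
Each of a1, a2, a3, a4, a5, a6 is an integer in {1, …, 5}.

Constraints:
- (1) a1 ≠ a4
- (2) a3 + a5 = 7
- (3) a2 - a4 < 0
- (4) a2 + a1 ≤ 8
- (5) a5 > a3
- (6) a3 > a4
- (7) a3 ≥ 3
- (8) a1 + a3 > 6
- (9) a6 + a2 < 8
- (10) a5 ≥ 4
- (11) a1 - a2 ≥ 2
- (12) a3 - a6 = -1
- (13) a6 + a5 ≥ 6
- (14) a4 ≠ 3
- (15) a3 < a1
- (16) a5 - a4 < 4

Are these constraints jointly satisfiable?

Satisfiable

The assignment a1 = 5, a2 = 1, a3 = 3, a4 = 2, a5 = 4, a6 = 4 works:
  constraint 2 holds since a3 + a5 = 7.
  constraint 3 holds since a2 - a4 = -1.
  constraint 4 holds since a2 + a1 = 6.
The rest check out directly.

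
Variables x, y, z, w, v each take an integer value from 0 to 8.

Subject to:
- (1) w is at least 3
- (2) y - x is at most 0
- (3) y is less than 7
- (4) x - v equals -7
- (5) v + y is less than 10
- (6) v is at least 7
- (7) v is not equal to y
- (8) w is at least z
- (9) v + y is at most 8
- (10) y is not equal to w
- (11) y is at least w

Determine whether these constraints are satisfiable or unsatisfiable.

Unsatisfiable

From constraint 6: v ≥ 7. From constraints 1 and 11: y ≥ w ≥ 3. Hence v + y ≥ 10. But constraint 9 requires v + y ≤ 8, and 8 < 10. Contradiction.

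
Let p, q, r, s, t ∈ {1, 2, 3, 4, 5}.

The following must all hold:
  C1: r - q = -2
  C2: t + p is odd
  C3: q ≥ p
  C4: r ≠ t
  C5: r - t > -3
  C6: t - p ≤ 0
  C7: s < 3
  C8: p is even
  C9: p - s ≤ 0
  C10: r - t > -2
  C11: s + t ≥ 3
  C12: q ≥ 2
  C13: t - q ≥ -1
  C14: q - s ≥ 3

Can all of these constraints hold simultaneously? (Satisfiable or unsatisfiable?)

Constraints 6, 9, 13, and 14 give q − s ≥ 3, s − p ≥ 0, p − t ≥ 0, t − q ≥ -1.
Adding all 4 inequalities: the left sides telescope to 0, and the right sides sum to 3 + 0 + 0 + (-1) = 2. So 0 ≥ 2, which is false.

Unsatisfiable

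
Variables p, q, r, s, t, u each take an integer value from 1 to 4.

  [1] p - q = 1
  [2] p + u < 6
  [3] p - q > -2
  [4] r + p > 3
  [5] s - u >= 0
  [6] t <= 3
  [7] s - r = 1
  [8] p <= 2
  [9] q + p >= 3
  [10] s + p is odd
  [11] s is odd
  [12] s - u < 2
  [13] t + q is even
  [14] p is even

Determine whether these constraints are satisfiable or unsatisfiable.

Satisfiable

Try p = 2, q = 1, r = 2, s = 3, t = 3, u = 3.
Check constraint 1: p - q = 1; constraint 2: p + u = 5; constraint 3: p - q = 1. The remaining constraints are straightforward to verify.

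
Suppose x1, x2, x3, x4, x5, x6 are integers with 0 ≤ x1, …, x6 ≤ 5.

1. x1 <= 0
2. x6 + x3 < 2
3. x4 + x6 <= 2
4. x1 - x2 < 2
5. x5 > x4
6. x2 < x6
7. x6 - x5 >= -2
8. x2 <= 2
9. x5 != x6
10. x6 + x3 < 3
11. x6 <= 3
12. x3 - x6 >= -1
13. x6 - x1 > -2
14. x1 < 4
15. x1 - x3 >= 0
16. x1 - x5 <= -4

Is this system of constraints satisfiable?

Constraints 7, 12, 15, and 16 give x6 − x5 ≥ -2, x5 − x1 ≥ 4, x1 − x3 ≥ 0, x3 − x6 ≥ -1.
Adding all 4 inequalities: the left sides telescope to 0, and the right sides sum to (-2) + 4 + 0 + (-1) = 1. So 0 ≥ 1, which is false.

Unsatisfiable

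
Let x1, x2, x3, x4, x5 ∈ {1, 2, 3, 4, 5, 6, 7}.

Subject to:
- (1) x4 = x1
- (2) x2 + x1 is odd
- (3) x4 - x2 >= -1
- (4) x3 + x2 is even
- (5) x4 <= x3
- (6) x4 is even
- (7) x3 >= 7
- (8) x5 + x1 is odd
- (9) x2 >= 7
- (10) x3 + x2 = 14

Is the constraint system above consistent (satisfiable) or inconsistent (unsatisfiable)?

Setting (x1, x2, x3, x4, x5) = (6, 7, 7, 6, 1) satisfies everything: constraint 2: x2 + x1 = 13 is odd; constraint 3: x4 - x2 = -1; constraint 10: x3 + x2 = 14, and the others follow.

Satisfiable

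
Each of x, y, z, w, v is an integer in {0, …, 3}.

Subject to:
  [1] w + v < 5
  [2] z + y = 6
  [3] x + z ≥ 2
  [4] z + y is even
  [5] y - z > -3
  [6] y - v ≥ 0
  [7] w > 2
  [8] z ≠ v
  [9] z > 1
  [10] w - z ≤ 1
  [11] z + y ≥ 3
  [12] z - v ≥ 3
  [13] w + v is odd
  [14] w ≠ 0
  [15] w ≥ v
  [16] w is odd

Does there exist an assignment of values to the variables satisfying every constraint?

Satisfiable

Try x = 2, y = 3, z = 3, w = 3, v = 0.
Check constraint 1: w + v = 3; constraint 2: z + y = 6. The remaining constraints are straightforward to verify.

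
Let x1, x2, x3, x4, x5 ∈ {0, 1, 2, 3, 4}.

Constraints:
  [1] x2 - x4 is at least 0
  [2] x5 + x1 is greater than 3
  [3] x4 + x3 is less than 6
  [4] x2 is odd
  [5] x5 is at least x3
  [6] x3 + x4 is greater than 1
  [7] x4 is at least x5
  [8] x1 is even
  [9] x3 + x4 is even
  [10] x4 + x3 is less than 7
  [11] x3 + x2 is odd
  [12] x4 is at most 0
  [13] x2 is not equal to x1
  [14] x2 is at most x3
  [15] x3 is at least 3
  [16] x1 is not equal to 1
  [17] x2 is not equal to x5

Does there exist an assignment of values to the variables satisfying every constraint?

Unsatisfiable

From constraints 5 and 15: x5 ≥ x3 and x3 ≥ 3, so x5 ≥ 3. From constraints 7 and 12: x5 ≤ x4 and x4 ≤ 0, so x5 ≤ 0. But 0 < 3, so no value of x5 works.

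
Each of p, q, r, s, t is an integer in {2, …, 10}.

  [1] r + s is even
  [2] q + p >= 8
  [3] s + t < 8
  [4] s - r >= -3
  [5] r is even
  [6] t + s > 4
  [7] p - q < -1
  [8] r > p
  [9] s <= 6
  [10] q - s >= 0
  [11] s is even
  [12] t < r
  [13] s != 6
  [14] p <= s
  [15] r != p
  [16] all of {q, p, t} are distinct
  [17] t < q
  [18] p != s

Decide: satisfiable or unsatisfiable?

Satisfiable

Try p = 3, q = 7, r = 6, s = 4, t = 2.
Check constraint 2: q + p = 10; constraint 3: s + t = 6; constraint 4: s - r = -2. The remaining constraints are straightforward to verify.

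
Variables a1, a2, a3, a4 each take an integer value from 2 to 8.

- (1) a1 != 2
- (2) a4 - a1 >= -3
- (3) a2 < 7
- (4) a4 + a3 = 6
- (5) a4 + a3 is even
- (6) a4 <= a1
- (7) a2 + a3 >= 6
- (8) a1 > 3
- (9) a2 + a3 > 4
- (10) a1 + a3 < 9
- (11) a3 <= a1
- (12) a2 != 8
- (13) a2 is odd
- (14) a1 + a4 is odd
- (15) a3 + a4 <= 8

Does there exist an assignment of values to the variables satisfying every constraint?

The assignment a1 = 4, a2 = 3, a3 = 3, a4 = 3 works:
  constraint 2 holds since a4 - a1 = -1.
  constraint 4 holds since a4 + a3 = 6.
  constraint 7 holds since a2 + a3 = 6.
The rest check out directly.

Satisfiable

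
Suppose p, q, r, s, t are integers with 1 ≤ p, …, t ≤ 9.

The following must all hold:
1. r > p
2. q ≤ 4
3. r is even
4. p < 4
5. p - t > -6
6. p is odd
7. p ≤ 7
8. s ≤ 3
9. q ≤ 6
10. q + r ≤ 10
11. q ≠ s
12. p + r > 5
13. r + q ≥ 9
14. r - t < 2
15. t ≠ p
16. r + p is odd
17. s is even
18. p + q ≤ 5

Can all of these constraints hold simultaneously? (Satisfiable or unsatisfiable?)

The assignment p = 1, q = 4, r = 6, s = 2, t = 5 works:
  constraint 5 holds since p - t = -4.
  constraint 10 holds since q + r = 10.
The rest check out directly.

Satisfiable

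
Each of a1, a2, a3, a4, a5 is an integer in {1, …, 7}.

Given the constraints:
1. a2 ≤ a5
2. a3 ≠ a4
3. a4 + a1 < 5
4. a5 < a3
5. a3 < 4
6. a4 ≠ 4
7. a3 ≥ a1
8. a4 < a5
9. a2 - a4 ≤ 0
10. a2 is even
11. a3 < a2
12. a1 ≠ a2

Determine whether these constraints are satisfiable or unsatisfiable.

Constraints 4, 8, 9, and 11 give a3 < a2, a2 ≤ a4, a4 < a5, a5 < a3. Chaining: a3 < a2 ≤ a4 < a5 < a3, which forces a3 < a3 — impossible.

Unsatisfiable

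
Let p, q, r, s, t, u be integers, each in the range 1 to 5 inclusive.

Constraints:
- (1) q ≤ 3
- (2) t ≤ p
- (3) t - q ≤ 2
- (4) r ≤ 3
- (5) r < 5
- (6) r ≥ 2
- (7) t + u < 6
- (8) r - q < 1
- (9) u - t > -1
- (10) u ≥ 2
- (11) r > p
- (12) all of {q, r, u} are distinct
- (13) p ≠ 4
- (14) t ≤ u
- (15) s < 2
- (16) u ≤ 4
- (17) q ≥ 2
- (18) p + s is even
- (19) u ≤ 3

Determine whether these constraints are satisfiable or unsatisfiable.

Constraints 1, 4, 6, 10, 17, and 19 confine each of q, r, u to the 2 values {2, 3}.
Constraint 12 requires all 3 of them to be distinct, but only 2 values are available — impossible by the pigeonhole principle.

Unsatisfiable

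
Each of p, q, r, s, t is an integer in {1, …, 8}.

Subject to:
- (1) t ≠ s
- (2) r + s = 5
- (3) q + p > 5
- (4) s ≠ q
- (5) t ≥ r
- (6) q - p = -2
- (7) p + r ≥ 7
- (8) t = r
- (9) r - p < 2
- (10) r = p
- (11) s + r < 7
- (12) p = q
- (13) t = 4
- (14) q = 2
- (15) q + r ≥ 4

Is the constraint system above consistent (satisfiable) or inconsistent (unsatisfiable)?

Unsatisfiable

Constraint 13 fixes t = 4 and constraint 14 fixes q = 2. Constraints 8, 10, and 12 give t = r = p = q, so t = q. But 4 ≠ 2 — contradiction.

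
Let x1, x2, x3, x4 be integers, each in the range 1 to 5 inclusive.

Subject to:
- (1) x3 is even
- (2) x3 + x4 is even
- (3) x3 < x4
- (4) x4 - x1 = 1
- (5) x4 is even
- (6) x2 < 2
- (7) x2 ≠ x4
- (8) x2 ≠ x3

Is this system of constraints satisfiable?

Try x1 = 3, x2 = 1, x3 = 2, x4 = 4.
Check constraint 1: x3 = 2 is even; constraint 2: x3 + x4 = 6 is even; constraint 4: x4 - x1 = 1. The remaining constraints are straightforward to verify.

Satisfiable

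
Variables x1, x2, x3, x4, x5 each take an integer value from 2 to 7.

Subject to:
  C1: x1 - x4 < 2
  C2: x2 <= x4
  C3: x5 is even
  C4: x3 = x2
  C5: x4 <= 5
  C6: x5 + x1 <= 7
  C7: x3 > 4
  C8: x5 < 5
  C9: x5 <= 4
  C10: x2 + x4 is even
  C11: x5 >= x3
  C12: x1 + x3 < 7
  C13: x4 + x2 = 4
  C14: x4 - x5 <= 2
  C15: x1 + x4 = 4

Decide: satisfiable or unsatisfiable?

Unsatisfiable

From constraint 7: x3 ≥ 5. From constraints 9 and 11: x3 ≤ x5 and x5 ≤ 4, so x3 ≤ 4. But 4 < 5, so no value of x3 works.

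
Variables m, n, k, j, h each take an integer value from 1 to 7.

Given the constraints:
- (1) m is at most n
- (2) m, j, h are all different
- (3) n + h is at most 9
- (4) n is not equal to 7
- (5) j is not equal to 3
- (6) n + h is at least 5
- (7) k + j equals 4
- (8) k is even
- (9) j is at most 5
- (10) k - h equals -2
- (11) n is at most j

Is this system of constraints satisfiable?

The assignment m = 1, n = 2, k = 2, j = 2, h = 4 works:
  constraint 3 holds since n + h = 6.
  constraint 6 holds since n + h = 6.
The rest check out directly.

Satisfiable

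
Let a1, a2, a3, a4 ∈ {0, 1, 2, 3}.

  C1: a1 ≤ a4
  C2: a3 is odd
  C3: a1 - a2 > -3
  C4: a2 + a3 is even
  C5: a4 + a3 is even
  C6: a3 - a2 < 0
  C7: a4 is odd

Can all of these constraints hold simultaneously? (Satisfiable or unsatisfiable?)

Take a1 = 3, a2 = 3, a3 = 1, a4 = 3. Then constraint 3: a1 - a2 = 0; constraint 6: a3 - a2 = -2, and every other listed constraint is also met.

Satisfiable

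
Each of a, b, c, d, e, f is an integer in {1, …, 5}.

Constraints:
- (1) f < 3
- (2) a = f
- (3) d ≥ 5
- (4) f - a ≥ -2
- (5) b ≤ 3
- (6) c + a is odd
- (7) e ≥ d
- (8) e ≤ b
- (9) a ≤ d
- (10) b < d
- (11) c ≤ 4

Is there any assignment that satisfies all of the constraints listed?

From constraints 3 and 7: e ≥ d and d ≥ 5, so e ≥ 5. From constraints 5 and 8: e ≤ b and b ≤ 3, so e ≤ 3. But 3 < 5, so no value of e works.

Unsatisfiable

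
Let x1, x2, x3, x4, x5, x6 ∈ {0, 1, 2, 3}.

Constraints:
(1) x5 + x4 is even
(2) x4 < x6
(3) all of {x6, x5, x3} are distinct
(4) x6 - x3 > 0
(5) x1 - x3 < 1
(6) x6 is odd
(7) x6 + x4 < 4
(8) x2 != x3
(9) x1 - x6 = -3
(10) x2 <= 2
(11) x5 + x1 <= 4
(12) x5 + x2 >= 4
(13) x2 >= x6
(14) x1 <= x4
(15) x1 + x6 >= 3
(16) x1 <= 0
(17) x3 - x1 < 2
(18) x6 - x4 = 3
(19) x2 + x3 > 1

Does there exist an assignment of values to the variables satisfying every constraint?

Unsatisfiable

From constraint 16: x1 ≤ 0. From constraints 10 and 13: x6 ≤ x2 ≤ 2. Hence x1 + x6 ≤ 2. But constraint 15 requires x1 + x6 ≥ 3, and 3 > 2. Contradiction.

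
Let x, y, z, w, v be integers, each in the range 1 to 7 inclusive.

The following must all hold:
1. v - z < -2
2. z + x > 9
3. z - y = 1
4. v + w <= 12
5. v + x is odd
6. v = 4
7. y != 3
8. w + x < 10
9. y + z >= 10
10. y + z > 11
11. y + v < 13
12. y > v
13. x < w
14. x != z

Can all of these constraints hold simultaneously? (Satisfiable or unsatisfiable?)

Take x = 3, y = 6, z = 7, w = 6, v = 4. Then constraint 1: v - z = -3; constraint 2: z + x = 10, and every other listed constraint is also met.

Satisfiable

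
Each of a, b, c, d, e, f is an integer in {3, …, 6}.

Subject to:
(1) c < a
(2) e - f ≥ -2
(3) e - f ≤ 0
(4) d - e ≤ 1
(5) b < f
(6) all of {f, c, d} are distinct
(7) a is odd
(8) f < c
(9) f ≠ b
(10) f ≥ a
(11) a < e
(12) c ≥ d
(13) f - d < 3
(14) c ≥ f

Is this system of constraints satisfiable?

Unsatisfiable

Constraints 1, 3, 8, and 11 give f < c, c < a, a < e, e ≤ f. Chaining: f < c < a < e ≤ f, which forces f < f — impossible.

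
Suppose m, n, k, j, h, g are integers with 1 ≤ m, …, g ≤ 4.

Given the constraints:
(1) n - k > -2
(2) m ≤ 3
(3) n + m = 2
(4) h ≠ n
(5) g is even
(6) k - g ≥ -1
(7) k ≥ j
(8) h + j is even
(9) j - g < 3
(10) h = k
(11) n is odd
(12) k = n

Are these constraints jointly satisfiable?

Unsatisfiable

From constraints 10 and 12, h = k = n, so h = n. But constraint 4 says h ≠ n. Contradiction.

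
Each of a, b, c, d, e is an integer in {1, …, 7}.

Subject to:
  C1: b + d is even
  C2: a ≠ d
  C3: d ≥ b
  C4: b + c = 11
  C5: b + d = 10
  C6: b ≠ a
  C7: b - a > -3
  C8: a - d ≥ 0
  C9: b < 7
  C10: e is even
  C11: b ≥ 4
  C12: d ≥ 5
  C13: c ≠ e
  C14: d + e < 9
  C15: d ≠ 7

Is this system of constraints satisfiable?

Satisfiable

One satisfying assignment is a = 6, b = 5, c = 6, d = 5, e = 2.
For the less obvious constraints — constraint 4: b + c = 11; constraint 5: b + d = 10 — and the others hold by inspection.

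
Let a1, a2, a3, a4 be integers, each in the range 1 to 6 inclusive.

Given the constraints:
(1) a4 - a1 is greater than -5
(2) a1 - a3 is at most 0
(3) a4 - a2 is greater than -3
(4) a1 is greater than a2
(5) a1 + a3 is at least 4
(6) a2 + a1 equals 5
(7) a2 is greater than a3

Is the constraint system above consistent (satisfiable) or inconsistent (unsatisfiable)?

Constraints 2, 4, and 7 give a3 < a2, a2 < a1, a1 ≤ a3. Chaining: a3 < a2 < a1 ≤ a3, which forces a3 < a3 — impossible.

Unsatisfiable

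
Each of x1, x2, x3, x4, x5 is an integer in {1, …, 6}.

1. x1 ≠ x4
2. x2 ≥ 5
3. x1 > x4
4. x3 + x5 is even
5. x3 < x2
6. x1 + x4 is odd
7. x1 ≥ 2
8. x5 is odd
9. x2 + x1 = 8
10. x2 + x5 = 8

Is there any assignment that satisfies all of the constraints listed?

Satisfiable

Setting (x1, x2, x3, x4, x5) = (3, 5, 3, 2, 3) satisfies everything: constraint 9: x2 + x1 = 8; constraint 10: x2 + x5 = 8, and the others follow.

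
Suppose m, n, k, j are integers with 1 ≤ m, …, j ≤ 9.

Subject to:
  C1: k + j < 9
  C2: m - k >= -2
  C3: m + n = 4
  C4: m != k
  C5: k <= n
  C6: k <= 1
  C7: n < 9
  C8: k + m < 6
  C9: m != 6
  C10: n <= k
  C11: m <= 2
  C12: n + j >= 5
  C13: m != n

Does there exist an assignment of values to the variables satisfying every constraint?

From constraint 11: m ≤ 2. From constraints 6 and 10: n ≤ k ≤ 1. Hence m + n ≤ 3. But constraint 3 requires m + n = 4, and 4 > 3. Contradiction.

Unsatisfiable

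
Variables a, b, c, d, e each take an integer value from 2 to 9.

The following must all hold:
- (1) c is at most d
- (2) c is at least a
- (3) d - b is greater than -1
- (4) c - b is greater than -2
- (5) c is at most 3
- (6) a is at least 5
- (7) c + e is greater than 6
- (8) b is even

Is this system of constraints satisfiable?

Unsatisfiable

From constraint 6: a ≥ 5. From constraints 2 and 5: a ≤ c and c ≤ 3, so a ≤ 3. But 3 < 5, so no value of a works.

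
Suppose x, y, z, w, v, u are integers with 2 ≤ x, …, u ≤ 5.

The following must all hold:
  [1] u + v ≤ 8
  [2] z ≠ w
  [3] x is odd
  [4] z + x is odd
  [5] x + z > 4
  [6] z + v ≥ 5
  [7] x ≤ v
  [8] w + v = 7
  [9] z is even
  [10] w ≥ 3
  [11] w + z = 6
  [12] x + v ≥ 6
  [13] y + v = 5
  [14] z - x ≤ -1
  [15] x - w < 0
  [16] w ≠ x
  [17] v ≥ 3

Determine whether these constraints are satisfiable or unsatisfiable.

Satisfiable

Take x = 3, y = 2, z = 2, w = 4, v = 3, u = 5. Then constraint 1: u + v = 8; constraint 5: x + z = 5, and every other listed constraint is also met.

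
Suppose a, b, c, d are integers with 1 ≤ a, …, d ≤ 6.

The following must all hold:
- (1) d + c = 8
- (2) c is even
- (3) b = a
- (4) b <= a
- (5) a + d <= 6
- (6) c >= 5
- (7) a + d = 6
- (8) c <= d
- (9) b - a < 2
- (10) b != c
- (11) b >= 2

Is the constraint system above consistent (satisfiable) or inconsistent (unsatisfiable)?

From constraints 4 and 11: a ≥ b ≥ 2. From constraints 6 and 8: d ≥ c ≥ 5. Hence a + d ≥ 7. But constraint 7 requires a + d = 6, and 6 < 7. Contradiction.

Unsatisfiable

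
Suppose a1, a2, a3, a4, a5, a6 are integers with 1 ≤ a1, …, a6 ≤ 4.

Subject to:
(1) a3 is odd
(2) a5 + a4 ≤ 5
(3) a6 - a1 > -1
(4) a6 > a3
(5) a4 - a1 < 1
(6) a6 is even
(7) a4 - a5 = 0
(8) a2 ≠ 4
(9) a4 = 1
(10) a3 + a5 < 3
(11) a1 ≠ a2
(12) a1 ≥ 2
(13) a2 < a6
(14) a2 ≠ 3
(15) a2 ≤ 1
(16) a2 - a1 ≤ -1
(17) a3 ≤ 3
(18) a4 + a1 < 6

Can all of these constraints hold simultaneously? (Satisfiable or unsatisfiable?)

Satisfiable

Take a1 = 2, a2 = 1, a3 = 1, a4 = 1, a5 = 1, a6 = 4. Then constraint 2: a5 + a4 = 2; constraint 3: a6 - a1 = 2; constraint 5: a4 - a1 = -1, and every other listed constraint is also met.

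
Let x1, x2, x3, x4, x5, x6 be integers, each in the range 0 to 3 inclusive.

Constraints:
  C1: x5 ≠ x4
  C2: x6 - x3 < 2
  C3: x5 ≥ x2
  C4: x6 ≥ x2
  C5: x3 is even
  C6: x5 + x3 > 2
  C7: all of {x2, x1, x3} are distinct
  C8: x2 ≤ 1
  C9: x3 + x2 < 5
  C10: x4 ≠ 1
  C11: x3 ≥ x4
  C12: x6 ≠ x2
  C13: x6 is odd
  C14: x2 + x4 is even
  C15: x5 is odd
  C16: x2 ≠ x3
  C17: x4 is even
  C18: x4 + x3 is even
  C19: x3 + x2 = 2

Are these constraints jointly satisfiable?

Satisfiable

Setting (x1, x2, x3, x4, x5, x6) = (1, 0, 2, 0, 1, 3) satisfies everything: constraint 2: x6 - x3 = 1; constraint 6: x5 + x3 = 3, and the others follow.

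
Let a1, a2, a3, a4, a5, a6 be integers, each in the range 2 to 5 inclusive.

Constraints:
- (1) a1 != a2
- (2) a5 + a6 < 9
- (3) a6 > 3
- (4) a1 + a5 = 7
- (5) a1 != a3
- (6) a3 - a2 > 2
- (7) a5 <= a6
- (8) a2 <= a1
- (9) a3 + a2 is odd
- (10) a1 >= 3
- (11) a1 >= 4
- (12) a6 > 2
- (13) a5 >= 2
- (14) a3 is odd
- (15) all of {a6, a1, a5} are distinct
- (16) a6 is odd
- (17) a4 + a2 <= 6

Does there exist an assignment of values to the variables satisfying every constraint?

Satisfiable

One satisfying assignment is a1 = 4, a2 = 2, a3 = 5, a4 = 2, a5 = 3, a6 = 5.
For the less obvious constraints — constraint 2: a5 + a6 = 8; constraint 4: a1 + a5 = 7; constraint 6: a3 - a2 = 3 — and the others hold by inspection.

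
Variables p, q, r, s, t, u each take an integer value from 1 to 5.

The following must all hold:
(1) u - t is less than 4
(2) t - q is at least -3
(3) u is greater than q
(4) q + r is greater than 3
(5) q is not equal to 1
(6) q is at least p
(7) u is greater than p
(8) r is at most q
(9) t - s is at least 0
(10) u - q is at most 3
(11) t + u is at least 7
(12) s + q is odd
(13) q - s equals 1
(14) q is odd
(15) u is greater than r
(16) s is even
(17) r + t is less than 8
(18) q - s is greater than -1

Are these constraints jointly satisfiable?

Satisfiable

Take p = 1, q = 3, r = 3, s = 2, t = 2, u = 5. Then constraint 1: u - t = 3; constraint 2: t - q = -1; constraint 4: q + r = 6, and every other listed constraint is also met.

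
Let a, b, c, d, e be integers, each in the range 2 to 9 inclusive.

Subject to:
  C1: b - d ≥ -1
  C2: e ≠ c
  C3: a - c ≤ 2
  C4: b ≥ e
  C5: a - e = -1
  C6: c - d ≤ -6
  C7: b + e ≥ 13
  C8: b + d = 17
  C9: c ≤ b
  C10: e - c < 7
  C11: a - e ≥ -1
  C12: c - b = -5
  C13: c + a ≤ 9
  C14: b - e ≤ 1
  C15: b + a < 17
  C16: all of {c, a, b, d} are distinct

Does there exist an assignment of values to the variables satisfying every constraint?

Unsatisfiable

Constraints 1, 3, 6, 11, and 14 give c − a ≥ -2, a − e ≥ -1, e − b ≥ -1, b − d ≥ -1, d − c ≥ 6.
Adding all 5 inequalities: the left sides telescope to 0, and the right sides sum to (-2) + (-1) + (-1) + (-1) + 6 = 1. So 0 ≥ 1, which is false.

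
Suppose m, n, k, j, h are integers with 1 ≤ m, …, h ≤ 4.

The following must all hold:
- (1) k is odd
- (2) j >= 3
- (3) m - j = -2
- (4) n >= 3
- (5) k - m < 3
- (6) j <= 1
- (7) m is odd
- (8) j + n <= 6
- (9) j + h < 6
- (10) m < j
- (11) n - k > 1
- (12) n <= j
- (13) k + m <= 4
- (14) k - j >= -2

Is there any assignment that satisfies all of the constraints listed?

Unsatisfiable

From constraint 4: n ≥ 3. From constraints 6 and 12: n ≤ j and j ≤ 1, so n ≤ 1. But 1 < 3, so no value of n works.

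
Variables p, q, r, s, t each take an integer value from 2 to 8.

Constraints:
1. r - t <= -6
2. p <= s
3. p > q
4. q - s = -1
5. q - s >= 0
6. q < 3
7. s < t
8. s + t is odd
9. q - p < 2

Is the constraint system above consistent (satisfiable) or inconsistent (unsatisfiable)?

Unsatisfiable

Constraints 2, 3, and 5 give s ≤ q, q < p, p ≤ s. Chaining: s ≤ q < p ≤ s, which forces s < s — impossible.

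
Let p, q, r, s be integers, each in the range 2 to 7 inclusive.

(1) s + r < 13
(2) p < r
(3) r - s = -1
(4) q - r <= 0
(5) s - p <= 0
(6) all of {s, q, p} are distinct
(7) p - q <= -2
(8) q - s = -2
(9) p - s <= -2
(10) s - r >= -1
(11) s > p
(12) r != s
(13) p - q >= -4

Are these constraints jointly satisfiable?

Constraints 4, 5, 7, and 10 give s − r ≥ -1, r − q ≥ 0, q − p ≥ 2, p − s ≥ 0.
Adding all 4 inequalities: the left sides telescope to 0, and the right sides sum to (-1) + 0 + 2 + 0 = 1. So 0 ≥ 1, which is false.

Unsatisfiable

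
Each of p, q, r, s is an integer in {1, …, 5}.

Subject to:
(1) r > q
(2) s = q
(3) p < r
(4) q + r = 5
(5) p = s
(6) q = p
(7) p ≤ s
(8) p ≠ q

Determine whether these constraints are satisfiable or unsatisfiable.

From constraints 2 and 5, p = s = q, so p = q. But constraint 8 says p ≠ q. Contradiction.

Unsatisfiable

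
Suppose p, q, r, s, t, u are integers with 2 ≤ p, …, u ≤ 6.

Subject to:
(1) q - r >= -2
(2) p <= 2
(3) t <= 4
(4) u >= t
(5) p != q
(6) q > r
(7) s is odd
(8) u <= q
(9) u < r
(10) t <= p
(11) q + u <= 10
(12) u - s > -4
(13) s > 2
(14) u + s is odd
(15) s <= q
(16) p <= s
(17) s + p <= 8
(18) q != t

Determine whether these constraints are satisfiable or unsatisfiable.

Take p = 2, q = 5, r = 4, s = 3, t = 2, u = 2. Then constraint 1: q - r = 1; constraint 11: q + u = 7; constraint 12: u - s = -1, and every other listed constraint is also met.

Satisfiable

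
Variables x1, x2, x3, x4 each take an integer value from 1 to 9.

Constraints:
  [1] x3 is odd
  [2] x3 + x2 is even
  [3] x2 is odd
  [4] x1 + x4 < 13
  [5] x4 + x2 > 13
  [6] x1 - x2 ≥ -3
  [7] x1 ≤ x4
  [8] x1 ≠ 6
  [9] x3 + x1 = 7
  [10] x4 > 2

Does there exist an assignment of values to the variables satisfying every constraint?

The assignment x1 = 2, x2 = 5, x3 = 5, x4 = 9 works:
  constraint 4 holds since x1 + x4 = 11.
  constraint 5 holds since x4 + x2 = 14.
  constraint 6 holds since x1 - x2 = -3.
The rest check out directly.

Satisfiable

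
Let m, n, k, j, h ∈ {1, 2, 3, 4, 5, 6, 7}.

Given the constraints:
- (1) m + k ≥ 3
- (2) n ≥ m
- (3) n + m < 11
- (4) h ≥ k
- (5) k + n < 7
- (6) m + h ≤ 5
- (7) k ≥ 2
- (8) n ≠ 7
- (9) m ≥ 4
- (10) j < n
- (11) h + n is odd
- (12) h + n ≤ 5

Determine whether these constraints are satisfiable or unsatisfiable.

Unsatisfiable

From constraints 4 and 7: h ≥ k ≥ 2. From constraints 2 and 9: n ≥ m ≥ 4. Hence h + n ≥ 6. But constraint 12 requires h + n ≤ 5, and 5 < 6. Contradiction.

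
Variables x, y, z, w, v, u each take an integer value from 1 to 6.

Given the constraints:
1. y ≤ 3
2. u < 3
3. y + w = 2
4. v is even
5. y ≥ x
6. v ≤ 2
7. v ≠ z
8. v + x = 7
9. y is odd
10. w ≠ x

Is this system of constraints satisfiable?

Unsatisfiable

From constraint 6: v ≤ 2. From constraints 1 and 5: x ≤ y ≤ 3. Hence v + x ≤ 5. But constraint 8 requires v + x = 7, and 7 > 5. Contradiction.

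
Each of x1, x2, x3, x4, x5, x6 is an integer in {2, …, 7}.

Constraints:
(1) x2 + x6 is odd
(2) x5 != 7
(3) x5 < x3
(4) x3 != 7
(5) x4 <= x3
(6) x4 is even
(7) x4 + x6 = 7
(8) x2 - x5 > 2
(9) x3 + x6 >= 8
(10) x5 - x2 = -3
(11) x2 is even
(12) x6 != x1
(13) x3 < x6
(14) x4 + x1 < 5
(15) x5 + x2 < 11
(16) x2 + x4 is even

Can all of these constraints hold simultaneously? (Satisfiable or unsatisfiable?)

Setting (x1, x2, x3, x4, x5, x6) = (2, 6, 4, 2, 3, 5) satisfies everything: constraint 7: x4 + x6 = 7; constraint 8: x2 - x5 = 3; constraint 9: x3 + x6 = 9, and the others follow.

Satisfiable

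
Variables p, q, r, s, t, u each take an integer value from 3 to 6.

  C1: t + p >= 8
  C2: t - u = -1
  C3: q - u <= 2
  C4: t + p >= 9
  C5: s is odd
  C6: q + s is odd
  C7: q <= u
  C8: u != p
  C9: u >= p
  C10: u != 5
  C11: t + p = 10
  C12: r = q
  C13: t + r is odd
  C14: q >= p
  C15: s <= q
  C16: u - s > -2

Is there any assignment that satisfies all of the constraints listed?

Satisfiable

Take p = 5, q = 6, r = 6, s = 5, t = 5, u = 6. Then constraint 1: t + p = 10; constraint 2: t - u = -1; constraint 3: q - u = 0, and every other listed constraint is also met.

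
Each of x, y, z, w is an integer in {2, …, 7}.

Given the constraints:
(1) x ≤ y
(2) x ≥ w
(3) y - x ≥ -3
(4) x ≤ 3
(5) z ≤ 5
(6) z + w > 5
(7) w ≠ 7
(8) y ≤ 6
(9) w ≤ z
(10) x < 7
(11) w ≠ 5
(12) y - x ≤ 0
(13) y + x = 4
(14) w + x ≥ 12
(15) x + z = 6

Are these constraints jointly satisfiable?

From constraints 5 and 9: w ≤ z ≤ 5. From constraints 1 and 8: x ≤ y ≤ 6. Hence w + x ≤ 11. But constraint 14 requires w + x ≥ 12, and 12 > 11. Contradiction.

Unsatisfiable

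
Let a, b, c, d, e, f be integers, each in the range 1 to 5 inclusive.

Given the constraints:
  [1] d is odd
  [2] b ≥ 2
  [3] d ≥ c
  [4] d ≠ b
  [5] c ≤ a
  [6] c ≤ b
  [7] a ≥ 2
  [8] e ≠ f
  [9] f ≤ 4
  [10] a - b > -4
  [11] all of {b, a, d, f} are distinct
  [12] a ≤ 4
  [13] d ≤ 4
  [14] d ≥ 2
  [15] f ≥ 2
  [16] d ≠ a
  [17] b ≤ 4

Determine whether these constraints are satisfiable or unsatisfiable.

Constraints 2, 7, 9, 12, 13, 14, 15, and 17 confine each of b, a, d, f to the 3 values {2, …, 4}.
Constraint 11 requires all 4 of them to be distinct, but only 3 values are available — impossible by the pigeonhole principle.

Unsatisfiable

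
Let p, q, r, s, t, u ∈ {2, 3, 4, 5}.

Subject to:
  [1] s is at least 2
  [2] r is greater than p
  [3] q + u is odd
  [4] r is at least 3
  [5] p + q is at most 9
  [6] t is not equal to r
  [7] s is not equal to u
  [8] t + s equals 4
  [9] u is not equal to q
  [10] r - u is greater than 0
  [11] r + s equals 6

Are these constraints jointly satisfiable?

Satisfiable

Try p = 3, q = 4, r = 4, s = 2, t = 2, u = 3.
Check constraint 5: p + q = 7; constraint 8: t + s = 4; constraint 10: r - u = 1. The remaining constraints are straightforward to verify.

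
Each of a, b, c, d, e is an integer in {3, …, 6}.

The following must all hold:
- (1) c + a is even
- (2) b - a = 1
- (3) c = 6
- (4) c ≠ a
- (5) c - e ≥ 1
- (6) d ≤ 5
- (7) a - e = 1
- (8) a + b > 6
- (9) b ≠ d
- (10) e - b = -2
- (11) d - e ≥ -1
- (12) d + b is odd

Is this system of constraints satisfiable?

Satisfiable

Try a = 4, b = 5, c = 6, d = 4, e = 3.
Check constraint 2: b - a = 1; constraint 5: c - e = 3; constraint 7: a - e = 1. The remaining constraints are straightforward to verify.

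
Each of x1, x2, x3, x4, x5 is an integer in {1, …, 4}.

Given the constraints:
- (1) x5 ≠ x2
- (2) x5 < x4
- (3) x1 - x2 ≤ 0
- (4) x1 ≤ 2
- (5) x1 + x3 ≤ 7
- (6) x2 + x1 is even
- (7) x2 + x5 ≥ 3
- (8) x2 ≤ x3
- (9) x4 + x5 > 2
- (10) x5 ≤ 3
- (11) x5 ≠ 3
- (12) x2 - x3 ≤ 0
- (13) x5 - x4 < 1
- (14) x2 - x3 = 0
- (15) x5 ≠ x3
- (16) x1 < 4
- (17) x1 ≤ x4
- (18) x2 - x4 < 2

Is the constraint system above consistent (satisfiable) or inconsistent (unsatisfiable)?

Satisfiable

Take x1 = 2, x2 = 4, x3 = 4, x4 = 3, x5 = 1. Then constraint 3: x1 - x2 = -2; constraint 5: x1 + x3 = 6, and every other listed constraint is also met.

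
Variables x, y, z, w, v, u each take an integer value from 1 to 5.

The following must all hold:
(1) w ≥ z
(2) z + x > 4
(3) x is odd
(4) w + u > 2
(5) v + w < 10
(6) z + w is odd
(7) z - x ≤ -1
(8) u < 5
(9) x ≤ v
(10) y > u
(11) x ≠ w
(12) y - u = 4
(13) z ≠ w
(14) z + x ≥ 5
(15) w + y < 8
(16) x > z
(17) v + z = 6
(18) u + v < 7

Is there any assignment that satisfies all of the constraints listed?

Try x = 5, y = 5, z = 1, w = 2, v = 5, u = 1.
Check constraint 2: z + x = 6; constraint 4: w + u = 3; constraint 5: v + w = 7. The remaining constraints are straightforward to verify.

Satisfiable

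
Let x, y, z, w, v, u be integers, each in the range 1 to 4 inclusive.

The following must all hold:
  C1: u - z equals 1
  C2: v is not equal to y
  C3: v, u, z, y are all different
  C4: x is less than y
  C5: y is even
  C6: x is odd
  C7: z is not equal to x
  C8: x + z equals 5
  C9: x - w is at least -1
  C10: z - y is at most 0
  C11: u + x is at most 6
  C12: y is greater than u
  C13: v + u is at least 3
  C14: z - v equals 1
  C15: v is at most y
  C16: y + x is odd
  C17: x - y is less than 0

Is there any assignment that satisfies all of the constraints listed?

Try x = 3, y = 4, z = 2, w = 3, v = 1, u = 3.
Check constraint 1: u - z = 1; constraint 8: x + z = 5. The remaining constraints are straightforward to verify.

Satisfiable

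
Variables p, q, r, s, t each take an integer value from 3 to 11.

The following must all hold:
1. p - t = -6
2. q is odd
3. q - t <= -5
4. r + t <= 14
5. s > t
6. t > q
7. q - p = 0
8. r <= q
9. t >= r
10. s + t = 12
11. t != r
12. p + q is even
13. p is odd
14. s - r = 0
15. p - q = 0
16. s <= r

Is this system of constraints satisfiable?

Unsatisfiable

Constraints 5, 6, 8, and 16 give s ≤ r, r ≤ q, q < t, t < s. Chaining: s ≤ r ≤ q < t < s, which forces s < s — impossible.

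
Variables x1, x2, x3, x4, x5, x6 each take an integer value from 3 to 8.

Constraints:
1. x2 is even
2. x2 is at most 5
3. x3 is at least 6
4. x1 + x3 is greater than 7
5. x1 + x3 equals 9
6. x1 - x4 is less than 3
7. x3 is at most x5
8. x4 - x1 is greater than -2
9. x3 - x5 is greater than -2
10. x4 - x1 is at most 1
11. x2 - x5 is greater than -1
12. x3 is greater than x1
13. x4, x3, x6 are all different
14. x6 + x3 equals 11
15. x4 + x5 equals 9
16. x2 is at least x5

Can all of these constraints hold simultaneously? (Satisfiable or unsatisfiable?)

From constraints 3 and 7: x5 ≥ x3 and x3 ≥ 6, so x5 ≥ 6. From constraints 2 and 16: x5 ≤ x2 and x2 ≤ 5, so x5 ≤ 5. But 5 < 6, so no value of x5 works.

Unsatisfiable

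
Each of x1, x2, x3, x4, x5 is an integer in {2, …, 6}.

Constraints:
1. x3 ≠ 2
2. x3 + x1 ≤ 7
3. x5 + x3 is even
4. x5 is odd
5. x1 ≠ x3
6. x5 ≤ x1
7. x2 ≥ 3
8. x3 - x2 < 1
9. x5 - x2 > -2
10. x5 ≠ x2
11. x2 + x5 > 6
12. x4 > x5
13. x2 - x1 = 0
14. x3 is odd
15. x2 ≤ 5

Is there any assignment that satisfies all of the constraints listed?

Satisfiable

One satisfying assignment is x1 = 4, x2 = 4, x3 = 3, x4 = 4, x5 = 3.
For the less obvious constraints — constraint 2: x3 + x1 = 7; constraint 8: x3 - x2 = -1; constraint 9: x5 - x2 = -1 — and the others hold by inspection.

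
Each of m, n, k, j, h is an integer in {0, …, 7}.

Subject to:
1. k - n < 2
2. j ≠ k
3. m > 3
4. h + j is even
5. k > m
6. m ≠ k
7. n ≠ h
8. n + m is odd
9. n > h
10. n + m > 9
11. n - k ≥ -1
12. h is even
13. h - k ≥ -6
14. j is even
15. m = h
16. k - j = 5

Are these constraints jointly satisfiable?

Take m = 4, n = 7, k = 7, j = 2, h = 4. Then constraint 1: k - n = 0; constraint 10: n + m = 11; constraint 11: n - k = 0, and every other listed constraint is also met.

Satisfiable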